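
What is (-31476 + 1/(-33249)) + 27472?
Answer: -133128997/33249 ≈ -4004.0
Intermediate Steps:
(-31476 + 1/(-33249)) + 27472 = (-31476 - 1/33249) + 27472 = -1046545525/33249 + 27472 = -133128997/33249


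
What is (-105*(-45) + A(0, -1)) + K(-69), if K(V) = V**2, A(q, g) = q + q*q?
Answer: 9486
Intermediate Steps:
A(q, g) = q + q**2
(-105*(-45) + A(0, -1)) + K(-69) = (-105*(-45) + 0*(1 + 0)) + (-69)**2 = (4725 + 0*1) + 4761 = (4725 + 0) + 4761 = 4725 + 4761 = 9486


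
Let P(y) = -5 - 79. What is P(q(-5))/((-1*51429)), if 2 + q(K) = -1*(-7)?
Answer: 4/2449 ≈ 0.0016333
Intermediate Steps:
q(K) = 5 (q(K) = -2 - 1*(-7) = -2 + 7 = 5)
P(y) = -84
P(q(-5))/((-1*51429)) = -84/((-1*51429)) = -84/(-51429) = -84*(-1/51429) = 4/2449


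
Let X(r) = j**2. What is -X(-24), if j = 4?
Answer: -16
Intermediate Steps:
X(r) = 16 (X(r) = 4**2 = 16)
-X(-24) = -1*16 = -16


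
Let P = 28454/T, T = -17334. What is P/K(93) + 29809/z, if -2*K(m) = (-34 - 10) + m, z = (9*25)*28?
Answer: 203787869/42468300 ≈ 4.7986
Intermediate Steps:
P = -14227/8667 (P = 28454/(-17334) = 28454*(-1/17334) = -14227/8667 ≈ -1.6415)
z = 6300 (z = 225*28 = 6300)
K(m) = 22 - m/2 (K(m) = -((-34 - 10) + m)/2 = -(-44 + m)/2 = 22 - m/2)
P/K(93) + 29809/z = -14227/(8667*(22 - ½*93)) + 29809/6300 = -14227/(8667*(22 - 93/2)) + 29809*(1/6300) = -14227/(8667*(-49/2)) + 29809/6300 = -14227/8667*(-2/49) + 29809/6300 = 28454/424683 + 29809/6300 = 203787869/42468300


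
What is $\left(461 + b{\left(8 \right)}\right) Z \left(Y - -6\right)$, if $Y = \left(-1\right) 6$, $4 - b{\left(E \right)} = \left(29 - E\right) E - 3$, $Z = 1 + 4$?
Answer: $0$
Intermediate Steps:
$Z = 5$
$b{\left(E \right)} = 7 - E \left(29 - E\right)$ ($b{\left(E \right)} = 4 - \left(\left(29 - E\right) E - 3\right) = 4 - \left(E \left(29 - E\right) - 3\right) = 4 - \left(-3 + E \left(29 - E\right)\right) = 7 - E \left(29 - E\right)$)
$Y = -6$
$\left(461 + b{\left(8 \right)}\right) Z \left(Y - -6\right) = \left(461 + \left(7 + 8^{2} - 232\right)\right) 5 \left(-6 - -6\right) = \left(461 + \left(7 + 64 - 232\right)\right) 5 \left(-6 + 6\right) = \left(461 - 161\right) 5 \cdot 0 = 300 \cdot 0 = 0$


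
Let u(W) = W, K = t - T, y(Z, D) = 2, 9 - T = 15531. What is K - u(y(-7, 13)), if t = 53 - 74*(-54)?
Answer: 19569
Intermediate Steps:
T = -15522 (T = 9 - 1*15531 = 9 - 15531 = -15522)
t = 4049 (t = 53 + 3996 = 4049)
K = 19571 (K = 4049 - 1*(-15522) = 4049 + 15522 = 19571)
K - u(y(-7, 13)) = 19571 - 1*2 = 19571 - 2 = 19569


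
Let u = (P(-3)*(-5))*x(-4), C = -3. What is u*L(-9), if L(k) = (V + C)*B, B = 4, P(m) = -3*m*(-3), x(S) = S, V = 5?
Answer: -4320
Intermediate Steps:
P(m) = 9*m
L(k) = 8 (L(k) = (5 - 3)*4 = 2*4 = 8)
u = -540 (u = ((9*(-3))*(-5))*(-4) = -27*(-5)*(-4) = 135*(-4) = -540)
u*L(-9) = -540*8 = -4320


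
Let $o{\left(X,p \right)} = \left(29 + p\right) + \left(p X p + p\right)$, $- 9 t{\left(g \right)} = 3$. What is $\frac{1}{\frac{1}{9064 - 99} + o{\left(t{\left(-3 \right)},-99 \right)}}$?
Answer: $- \frac{8965}{30803739} \approx -0.00029104$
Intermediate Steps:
$t{\left(g \right)} = - \frac{1}{3}$ ($t{\left(g \right)} = \left(- \frac{1}{9}\right) 3 = - \frac{1}{3}$)
$o{\left(X,p \right)} = 29 + 2 p + X p^{2}$ ($o{\left(X,p \right)} = \left(29 + p\right) + \left(X p p + p\right) = \left(29 + p\right) + \left(X p^{2} + p\right) = \left(29 + p\right) + \left(p + X p^{2}\right) = 29 + 2 p + X p^{2}$)
$\frac{1}{\frac{1}{9064 - 99} + o{\left(t{\left(-3 \right)},-99 \right)}} = \frac{1}{\frac{1}{9064 - 99} + \left(29 + 2 \left(-99\right) - \frac{\left(-99\right)^{2}}{3}\right)} = \frac{1}{\frac{1}{8965} - 3436} = \frac{1}{- \frac{30803739}{8965}} = - \frac{8965}{30803739}$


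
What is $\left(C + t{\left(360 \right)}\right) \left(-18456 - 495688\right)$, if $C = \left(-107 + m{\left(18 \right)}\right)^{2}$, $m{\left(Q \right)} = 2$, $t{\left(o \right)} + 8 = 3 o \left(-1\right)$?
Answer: $-5109048928$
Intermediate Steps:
$t{\left(o \right)} = -8 - 3 o$ ($t{\left(o \right)} = -8 + 3 o \left(-1\right) = -8 - 3 o$)
$C = 11025$ ($C = \left(-107 + 2\right)^{2} = \left(-105\right)^{2} = 11025$)
$\left(C + t{\left(360 \right)}\right) \left(-18456 - 495688\right) = \left(11025 - 1088\right) \left(-18456 - 495688\right) = \left(11025 - 1088\right) \left(-514144\right) = 9937 \left(-514144\right) = -5109048928$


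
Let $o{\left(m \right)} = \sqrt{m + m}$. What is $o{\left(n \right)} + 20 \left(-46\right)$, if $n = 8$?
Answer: $-916$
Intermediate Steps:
$o{\left(m \right)} = \sqrt{2} \sqrt{m}$ ($o{\left(m \right)} = \sqrt{2 m} = \sqrt{2} \sqrt{m}$)
$o{\left(n \right)} + 20 \left(-46\right) = \sqrt{2} \sqrt{8} + 20 \left(-46\right) = \sqrt{2} \cdot 2 \sqrt{2} - 920 = 4 - 920 = -916$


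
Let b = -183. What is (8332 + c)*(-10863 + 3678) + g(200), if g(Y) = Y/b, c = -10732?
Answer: 3155651800/183 ≈ 1.7244e+7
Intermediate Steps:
g(Y) = -Y/183 (g(Y) = Y/(-183) = Y*(-1/183) = -Y/183)
(8332 + c)*(-10863 + 3678) + g(200) = (8332 - 10732)*(-10863 + 3678) - 1/183*200 = -2400*(-7185) - 200/183 = 17244000 - 200/183 = 3155651800/183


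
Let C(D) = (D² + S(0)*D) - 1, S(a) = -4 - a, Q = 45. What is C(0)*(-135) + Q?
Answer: 180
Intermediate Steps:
C(D) = -1 + D² - 4*D (C(D) = (D² + (-4 - 1*0)*D) - 1 = (D² + (-4 + 0)*D) - 1 = (D² - 4*D) - 1 = -1 + D² - 4*D)
C(0)*(-135) + Q = (-1 + 0² - 4*0)*(-135) + 45 = (-1 + 0 + 0)*(-135) + 45 = -1*(-135) + 45 = 135 + 45 = 180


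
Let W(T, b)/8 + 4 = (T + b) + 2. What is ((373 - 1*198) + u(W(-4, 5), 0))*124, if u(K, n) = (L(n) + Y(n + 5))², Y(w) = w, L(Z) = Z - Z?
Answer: 24800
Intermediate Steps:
L(Z) = 0
W(T, b) = -16 + 8*T + 8*b (W(T, b) = -32 + 8*((T + b) + 2) = -32 + 8*(2 + T + b) = -32 + (16 + 8*T + 8*b) = -16 + 8*T + 8*b)
u(K, n) = (5 + n)² (u(K, n) = (0 + (n + 5))² = (0 + (5 + n))² = (5 + n)²)
((373 - 1*198) + u(W(-4, 5), 0))*124 = ((373 - 1*198) + (5 + 0)²)*124 = ((373 - 198) + 5²)*124 = (175 + 25)*124 = 200*124 = 24800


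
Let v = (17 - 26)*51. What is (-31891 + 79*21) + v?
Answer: -30691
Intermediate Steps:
v = -459 (v = -9*51 = -459)
(-31891 + 79*21) + v = (-31891 + 79*21) - 459 = (-31891 + 1659) - 459 = -30232 - 459 = -30691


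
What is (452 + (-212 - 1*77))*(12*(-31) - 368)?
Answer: -120620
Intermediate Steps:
(452 + (-212 - 1*77))*(12*(-31) - 368) = (452 + (-212 - 77))*(-372 - 368) = (452 - 289)*(-740) = 163*(-740) = -120620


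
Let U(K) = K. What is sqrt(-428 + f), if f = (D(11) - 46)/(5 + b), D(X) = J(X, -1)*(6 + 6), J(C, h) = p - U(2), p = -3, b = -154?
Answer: 9*I*sqrt(117114)/149 ≈ 20.671*I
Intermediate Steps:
J(C, h) = -5 (J(C, h) = -3 - 1*2 = -3 - 2 = -5)
D(X) = -60 (D(X) = -5*(6 + 6) = -5*12 = -60)
f = 106/149 (f = (-60 - 46)/(5 - 154) = -106/(-149) = -106*(-1/149) = 106/149 ≈ 0.71141)
sqrt(-428 + f) = sqrt(-428 + 106/149) = sqrt(-63666/149) = 9*I*sqrt(117114)/149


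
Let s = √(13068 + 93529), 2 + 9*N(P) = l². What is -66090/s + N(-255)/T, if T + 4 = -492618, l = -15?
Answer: -223/4433598 - 66090*√106597/106597 ≈ -202.42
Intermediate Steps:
N(P) = 223/9 (N(P) = -2/9 + (⅑)*(-15)² = -2/9 + (⅑)*225 = -2/9 + 25 = 223/9)
T = -492622 (T = -4 - 492618 = -492622)
s = √106597 ≈ 326.49
-66090/s + N(-255)/T = -66090*√106597/106597 + (223/9)/(-492622) = -66090*√106597/106597 + (223/9)*(-1/492622) = -66090*√106597/106597 - 223/4433598 = -223/4433598 - 66090*√106597/106597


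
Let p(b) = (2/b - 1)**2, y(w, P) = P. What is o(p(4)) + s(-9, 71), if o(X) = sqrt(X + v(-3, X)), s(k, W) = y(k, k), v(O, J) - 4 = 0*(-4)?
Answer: -9 + sqrt(17)/2 ≈ -6.9384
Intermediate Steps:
v(O, J) = 4 (v(O, J) = 4 + 0*(-4) = 4 + 0 = 4)
s(k, W) = k
p(b) = (-1 + 2/b)**2
o(X) = sqrt(4 + X) (o(X) = sqrt(X + 4) = sqrt(4 + X))
o(p(4)) + s(-9, 71) = sqrt(4 + (-2 + 4)**2/4**2) - 9 = sqrt(4 + (1/16)*2**2) - 9 = sqrt(4 + (1/16)*4) - 9 = sqrt(4 + 1/4) - 9 = sqrt(17/4) - 9 = sqrt(17)/2 - 9 = -9 + sqrt(17)/2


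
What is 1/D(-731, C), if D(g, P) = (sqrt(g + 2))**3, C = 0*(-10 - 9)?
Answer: I/19683 ≈ 5.0805e-5*I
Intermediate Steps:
C = 0 (C = 0*(-19) = 0)
D(g, P) = (2 + g)**(3/2) (D(g, P) = (sqrt(2 + g))**3 = (2 + g)**(3/2))
1/D(-731, C) = 1/((2 - 731)**(3/2)) = 1/((-729)**(3/2)) = 1/(-19683*I) = I/19683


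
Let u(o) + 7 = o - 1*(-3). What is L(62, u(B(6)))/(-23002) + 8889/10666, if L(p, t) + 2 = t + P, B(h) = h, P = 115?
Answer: 50809547/61334833 ≈ 0.82840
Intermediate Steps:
u(o) = -4 + o (u(o) = -7 + (o - 1*(-3)) = -7 + (o + 3) = -7 + (3 + o) = -4 + o)
L(p, t) = 113 + t (L(p, t) = -2 + (t + 115) = -2 + (115 + t) = 113 + t)
L(62, u(B(6)))/(-23002) + 8889/10666 = (113 + (-4 + 6))/(-23002) + 8889/10666 = (113 + 2)*(-1/23002) + 8889*(1/10666) = 115*(-1/23002) + 8889/10666 = -115/23002 + 8889/10666 = 50809547/61334833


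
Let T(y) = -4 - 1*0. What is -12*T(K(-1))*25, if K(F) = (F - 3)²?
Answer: 1200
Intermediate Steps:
K(F) = (-3 + F)²
T(y) = -4 (T(y) = -4 + 0 = -4)
-12*T(K(-1))*25 = -12*(-4)*25 = 48*25 = 1200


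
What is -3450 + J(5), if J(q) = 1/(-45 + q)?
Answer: -138001/40 ≈ -3450.0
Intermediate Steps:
-3450 + J(5) = -3450 + 1/(-45 + 5) = -3450 + 1/(-40) = -3450 - 1/40 = -138001/40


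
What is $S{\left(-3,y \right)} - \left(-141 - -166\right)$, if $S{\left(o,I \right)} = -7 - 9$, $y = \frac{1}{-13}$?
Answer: $-41$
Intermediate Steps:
$y = - \frac{1}{13} \approx -0.076923$
$S{\left(o,I \right)} = -16$
$S{\left(-3,y \right)} - \left(-141 - -166\right) = -16 - \left(-141 - -166\right) = -16 - \left(-141 + 166\right) = -16 - 25 = -41$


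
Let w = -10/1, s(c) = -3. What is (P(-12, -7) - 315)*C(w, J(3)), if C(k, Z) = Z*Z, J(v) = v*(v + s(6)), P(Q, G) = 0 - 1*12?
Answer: 0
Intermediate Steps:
P(Q, G) = -12 (P(Q, G) = 0 - 12 = -12)
w = -10 (w = -10*1 = -10)
J(v) = v*(-3 + v) (J(v) = v*(v - 3) = v*(-3 + v))
C(k, Z) = Z²
(P(-12, -7) - 315)*C(w, J(3)) = (-12 - 315)*(3*(-3 + 3))² = -327*(3*0)² = -327*0² = -327*0 = 0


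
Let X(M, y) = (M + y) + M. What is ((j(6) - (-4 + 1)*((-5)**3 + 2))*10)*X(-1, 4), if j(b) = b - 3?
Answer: -7320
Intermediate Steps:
X(M, y) = y + 2*M
j(b) = -3 + b
((j(6) - (-4 + 1)*((-5)**3 + 2))*10)*X(-1, 4) = (((-3 + 6) - (-4 + 1)*((-5)**3 + 2))*10)*(4 + 2*(-1)) = ((3 - (-3)*(-125 + 2))*10)*(4 - 2) = ((3 - (-3)*(-123))*10)*2 = ((3 - 1*369)*10)*2 = ((3 - 369)*10)*2 = -366*10*2 = -3660*2 = -7320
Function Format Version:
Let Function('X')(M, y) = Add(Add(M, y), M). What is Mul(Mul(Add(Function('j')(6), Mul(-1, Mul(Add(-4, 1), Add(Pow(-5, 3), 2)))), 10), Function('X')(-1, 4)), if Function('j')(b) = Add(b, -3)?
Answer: -7320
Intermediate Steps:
Function('X')(M, y) = Add(y, Mul(2, M))
Function('j')(b) = Add(-3, b)
Mul(Mul(Add(Function('j')(6), Mul(-1, Mul(Add(-4, 1), Add(Pow(-5, 3), 2)))), 10), Function('X')(-1, 4)) = Mul(Mul(Add(Add(-3, 6), Mul(-1, Mul(Add(-4, 1), Add(Pow(-5, 3), 2)))), 10), Add(4, Mul(2, -1))) = Mul(Mul(Add(3, Mul(-1, Mul(-3, Add(-125, 2)))), 10), Add(4, -2)) = Mul(Mul(Add(3, Mul(-1, Mul(-3, -123))), 10), 2) = Mul(Mul(Add(3, Mul(-1, 369)), 10), 2) = Mul(Mul(Add(3, -369), 10), 2) = Mul(Mul(-366, 10), 2) = Mul(-3660, 2) = -7320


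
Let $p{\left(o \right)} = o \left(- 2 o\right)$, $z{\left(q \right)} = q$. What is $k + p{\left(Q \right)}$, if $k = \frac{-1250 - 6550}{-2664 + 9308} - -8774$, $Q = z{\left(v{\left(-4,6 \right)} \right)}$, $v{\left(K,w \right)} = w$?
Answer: $\frac{14452072}{1661} \approx 8700.8$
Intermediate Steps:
$Q = 6$
$p{\left(o \right)} = - 2 o^{2}$
$k = \frac{14571664}{1661}$ ($k = - \frac{7800}{6644} + 8774 = \left(-7800\right) \frac{1}{6644} + 8774 = - \frac{1950}{1661} + 8774 = \frac{14571664}{1661} \approx 8772.8$)
$k + p{\left(Q \right)} = \frac{14571664}{1661} - 2 \cdot 6^{2} = \frac{14571664}{1661} - 72 = \frac{14452072}{1661}$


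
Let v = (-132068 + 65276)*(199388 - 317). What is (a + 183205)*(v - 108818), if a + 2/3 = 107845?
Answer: -11609776626589400/3 ≈ -3.8699e+15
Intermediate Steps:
a = 323533/3 (a = -2/3 + 107845 = 323533/3 ≈ 1.0784e+5)
v = -13296350232 (v = -66792*199071 = -13296350232)
(a + 183205)*(v - 108818) = (323533/3 + 183205)*(-13296350232 - 108818) = (873148/3)*(-13296459050) = -11609776626589400/3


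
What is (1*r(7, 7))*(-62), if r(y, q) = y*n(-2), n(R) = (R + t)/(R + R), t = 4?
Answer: 217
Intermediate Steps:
n(R) = (4 + R)/(2*R) (n(R) = (R + 4)/(R + R) = (4 + R)/((2*R)) = (4 + R)*(1/(2*R)) = (4 + R)/(2*R))
r(y, q) = -y/2 (r(y, q) = y*((½)*(4 - 2)/(-2)) = y*((½)*(-½)*2) = y*(-½) = -y/2)
(1*r(7, 7))*(-62) = (1*(-½*7))*(-62) = (1*(-7/2))*(-62) = -7/2*(-62) = 217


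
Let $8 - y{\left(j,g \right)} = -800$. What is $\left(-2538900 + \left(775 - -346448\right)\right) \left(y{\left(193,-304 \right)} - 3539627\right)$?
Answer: $7755948209463$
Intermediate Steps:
$y{\left(j,g \right)} = 808$ ($y{\left(j,g \right)} = 8 - -800 = 8 + 800 = 808$)
$\left(-2538900 + \left(775 - -346448\right)\right) \left(y{\left(193,-304 \right)} - 3539627\right) = \left(-2538900 + \left(775 - -346448\right)\right) \left(808 - 3539627\right) = \left(-2538900 + \left(775 + 346448\right)\right) \left(-3538819\right) = \left(-2538900 + 347223\right) \left(-3538819\right) = \left(-2191677\right) \left(-3538819\right) = 7755948209463$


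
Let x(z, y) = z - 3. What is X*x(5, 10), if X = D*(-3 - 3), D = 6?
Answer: -72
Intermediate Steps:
x(z, y) = -3 + z
X = -36 (X = 6*(-3 - 3) = 6*(-6) = -36)
X*x(5, 10) = -36*(-3 + 5) = -36*2 = -72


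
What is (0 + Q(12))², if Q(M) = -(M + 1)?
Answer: 169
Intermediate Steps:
Q(M) = -1 - M (Q(M) = -(1 + M) = -1 - M)
(0 + Q(12))² = (0 + (-1 - 1*12))² = (0 + (-1 - 12))² = (0 - 13)² = (-13)² = 169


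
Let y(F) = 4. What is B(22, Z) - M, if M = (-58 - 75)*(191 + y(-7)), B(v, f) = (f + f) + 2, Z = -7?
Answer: 25923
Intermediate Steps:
B(v, f) = 2 + 2*f (B(v, f) = 2*f + 2 = 2 + 2*f)
M = -25935 (M = (-58 - 75)*(191 + 4) = -133*195 = -25935)
B(22, Z) - M = (2 + 2*(-7)) - 1*(-25935) = (2 - 14) + 25935 = -12 + 25935 = 25923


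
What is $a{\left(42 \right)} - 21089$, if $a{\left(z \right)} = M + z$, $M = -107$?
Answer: $-21154$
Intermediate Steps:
$a{\left(z \right)} = -107 + z$
$a{\left(42 \right)} - 21089 = \left(-107 + 42\right) - 21089 = -65 - 21089 = -21154$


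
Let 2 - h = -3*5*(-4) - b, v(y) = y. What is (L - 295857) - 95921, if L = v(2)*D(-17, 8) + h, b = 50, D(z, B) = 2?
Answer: -391782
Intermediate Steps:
h = -8 (h = 2 - (-3*5*(-4) - 1*50) = 2 - (-15*(-4) - 50) = 2 - (60 - 50) = 2 - 1*10 = 2 - 10 = -8)
L = -4 (L = 2*2 - 8 = 4 - 8 = -4)
(L - 295857) - 95921 = (-4 - 295857) - 95921 = -295861 - 95921 = -391782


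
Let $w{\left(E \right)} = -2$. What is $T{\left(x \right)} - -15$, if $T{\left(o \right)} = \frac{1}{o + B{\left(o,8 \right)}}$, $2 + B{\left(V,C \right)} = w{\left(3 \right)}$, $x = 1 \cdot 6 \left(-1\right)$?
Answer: $\frac{149}{10} \approx 14.9$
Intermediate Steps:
$x = -6$ ($x = 6 \left(-1\right) = -6$)
$B{\left(V,C \right)} = -4$ ($B{\left(V,C \right)} = -2 - 2 = -4$)
$T{\left(o \right)} = \frac{1}{-4 + o}$ ($T{\left(o \right)} = \frac{1}{o - 4} = \frac{1}{-4 + o}$)
$T{\left(x \right)} - -15 = \frac{1}{-4 - 6} - -15 = \frac{1}{-10} + \left(-9 + 24\right) = - \frac{1}{10} + 15 = \frac{149}{10}$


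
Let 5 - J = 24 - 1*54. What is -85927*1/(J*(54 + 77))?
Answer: -85927/4585 ≈ -18.741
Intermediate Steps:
J = 35 (J = 5 - (24 - 1*54) = 5 - (24 - 54) = 5 - 1*(-30) = 5 + 30 = 35)
-85927*1/(J*(54 + 77)) = -85927*1/(35*(54 + 77)) = -85927/(35*131) = -85927/4585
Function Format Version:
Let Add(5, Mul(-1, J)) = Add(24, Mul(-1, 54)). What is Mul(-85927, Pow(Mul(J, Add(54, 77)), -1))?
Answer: Rational(-85927, 4585) ≈ -18.741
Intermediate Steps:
J = 35 (J = Add(5, Mul(-1, Add(24, Mul(-1, 54)))) = Add(5, Mul(-1, Add(24, -54))) = Add(5, Mul(-1, -30)) = Add(5, 30) = 35)
Mul(-85927, Pow(Mul(J, Add(54, 77)), -1)) = Mul(-85927, Pow(Mul(35, Add(54, 77)), -1)) = Mul(-85927, Pow(Mul(35, 131), -1)) = Mul(-85927, Pow(4585, -1)) = Mul(-85927, Rational(1, 4585)) = Rational(-85927, 4585)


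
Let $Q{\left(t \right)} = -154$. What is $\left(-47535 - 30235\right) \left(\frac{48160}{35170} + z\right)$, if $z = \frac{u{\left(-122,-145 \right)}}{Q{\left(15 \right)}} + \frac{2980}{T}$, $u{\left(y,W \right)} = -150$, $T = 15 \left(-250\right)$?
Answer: $- \frac{31769861686}{263775} \approx -1.2044 \cdot 10^{5}$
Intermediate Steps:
$T = -3750$
$z = \frac{5179}{28875}$ ($z = - \frac{150}{-154} + \frac{2980}{-3750} = \left(-150\right) \left(- \frac{1}{154}\right) + 2980 \left(- \frac{1}{3750}\right) = \frac{75}{77} - \frac{298}{375} = \frac{5179}{28875} \approx 0.17936$)
$\left(-47535 - 30235\right) \left(\frac{48160}{35170} + z\right) = \left(-47535 - 30235\right) \left(\frac{48160}{35170} + \frac{5179}{28875}\right) = - 77770 \left(48160 \cdot \frac{1}{35170} + \frac{5179}{28875}\right) = - 77770 \left(\frac{4816}{3517} + \frac{5179}{28875}\right) = \left(-77770\right) \frac{157276543}{101553375} = - \frac{31769861686}{263775}$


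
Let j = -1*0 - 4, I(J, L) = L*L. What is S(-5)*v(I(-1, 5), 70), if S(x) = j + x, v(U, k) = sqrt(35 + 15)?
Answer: -45*sqrt(2) ≈ -63.640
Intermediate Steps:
I(J, L) = L**2
v(U, k) = 5*sqrt(2) (v(U, k) = sqrt(50) = 5*sqrt(2))
j = -4 (j = 0 - 4 = -4)
S(x) = -4 + x
S(-5)*v(I(-1, 5), 70) = (-4 - 5)*(5*sqrt(2)) = -45*sqrt(2)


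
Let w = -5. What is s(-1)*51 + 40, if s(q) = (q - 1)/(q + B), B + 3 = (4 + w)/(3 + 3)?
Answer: 1612/25 ≈ 64.480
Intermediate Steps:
B = -19/6 (B = -3 + (4 - 5)/(3 + 3) = -3 - 1/6 = -3 - 1*⅙ = -3 - ⅙ = -19/6 ≈ -3.1667)
s(q) = (-1 + q)/(-19/6 + q) (s(q) = (q - 1)/(q - 19/6) = (-1 + q)/(-19/6 + q))
s(-1)*51 + 40 = (6*(-1 - 1)/(-19 + 6*(-1)))*51 + 40 = (6*(-2)/(-19 - 6))*51 + 40 = (6*(-2)/(-25))*51 + 40 = (6*(-1/25)*(-2))*51 + 40 = (12/25)*51 + 40 = 612/25 + 40 = 1612/25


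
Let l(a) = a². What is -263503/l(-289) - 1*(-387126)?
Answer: 32332887143/83521 ≈ 3.8712e+5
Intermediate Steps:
-263503/l(-289) - 1*(-387126) = -263503/((-289)²) - 1*(-387126) = -263503/83521 + 387126 = 32332887143/83521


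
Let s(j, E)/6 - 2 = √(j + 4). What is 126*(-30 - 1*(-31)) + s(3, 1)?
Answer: 138 + 6*√7 ≈ 153.87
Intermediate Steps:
s(j, E) = 12 + 6*√(4 + j) (s(j, E) = 12 + 6*√(j + 4) = 12 + 6*√(4 + j))
126*(-30 - 1*(-31)) + s(3, 1) = 126*(-30 - 1*(-31)) + (12 + 6*√(4 + 3)) = 126*(-30 + 31) + (12 + 6*√7) = 126*1 + (12 + 6*√7) = 126 + (12 + 6*√7) = 138 + 6*√7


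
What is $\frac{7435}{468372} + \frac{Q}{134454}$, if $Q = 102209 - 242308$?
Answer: $- \frac{10769797223}{10495748148} \approx -1.0261$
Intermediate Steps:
$Q = -140099$ ($Q = 102209 - 242308 = -140099$)
$\frac{7435}{468372} + \frac{Q}{134454} = \frac{7435}{468372} - \frac{140099}{134454} = - \frac{10769797223}{10495748148}$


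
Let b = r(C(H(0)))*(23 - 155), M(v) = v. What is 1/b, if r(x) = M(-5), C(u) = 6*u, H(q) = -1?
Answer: 1/660 ≈ 0.0015152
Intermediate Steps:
r(x) = -5
b = 660 (b = -5*(23 - 155) = -5*(-132) = 660)
1/b = 1/660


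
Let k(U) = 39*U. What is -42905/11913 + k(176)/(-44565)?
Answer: -664610719/176967615 ≈ -3.7556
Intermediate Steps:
-42905/11913 + k(176)/(-44565) = -42905/11913 + (39*176)/(-44565) = -42905*1/11913 + 6864*(-1/44565) = -42905/11913 - 2288/14855 = -664610719/176967615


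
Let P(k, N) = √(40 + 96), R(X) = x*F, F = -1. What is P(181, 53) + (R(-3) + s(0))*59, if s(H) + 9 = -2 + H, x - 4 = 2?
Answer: -1003 + 2*√34 ≈ -991.34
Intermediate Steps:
x = 6 (x = 4 + 2 = 6)
s(H) = -11 + H (s(H) = -9 + (-2 + H) = -11 + H)
R(X) = -6 (R(X) = 6*(-1) = -6)
P(k, N) = 2*√34 (P(k, N) = √136 = 2*√34)
P(181, 53) + (R(-3) + s(0))*59 = 2*√34 + (-6 + (-11 + 0))*59 = 2*√34 + (-6 - 11)*59 = 2*√34 - 17*59 = 2*√34 - 1003 = -1003 + 2*√34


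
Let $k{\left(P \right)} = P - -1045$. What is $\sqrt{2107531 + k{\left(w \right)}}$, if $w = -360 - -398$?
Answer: $\sqrt{2108614} \approx 1452.1$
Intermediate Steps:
$w = 38$ ($w = -360 + 398 = 38$)
$k{\left(P \right)} = 1045 + P$ ($k{\left(P \right)} = P + 1045 = 1045 + P$)
$\sqrt{2107531 + k{\left(w \right)}} = \sqrt{2107531 + \left(1045 + 38\right)} = \sqrt{2107531 + 1083} = \sqrt{2108614}$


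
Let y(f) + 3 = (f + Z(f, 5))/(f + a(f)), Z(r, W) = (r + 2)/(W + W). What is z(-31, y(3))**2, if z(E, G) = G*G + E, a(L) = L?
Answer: 13126129/20736 ≈ 633.01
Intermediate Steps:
Z(r, W) = (2 + r)/(2*W) (Z(r, W) = (2 + r)/((2*W)) = (2 + r)*(1/(2*W)) = (2 + r)/(2*W))
y(f) = -3 + (1/5 + 11*f/10)/(2*f) (y(f) = -3 + (f + (1/2)*(2 + f)/5)/(f + f) = -3 + (f + (1/2)*(1/5)*(2 + f))/((2*f)) = -3 + (f + (1/5 + f/10))*(1/(2*f)) = -3 + (1/5 + 11*f/10)*(1/(2*f)) = -3 + (1/5 + 11*f/10)/(2*f))
z(E, G) = E + G**2 (z(E, G) = G**2 + E = E + G**2)
z(-31, y(3))**2 = (-31 + ((1/20)*(2 - 49*3)/3)**2)**2 = (-31 + ((1/20)*(1/3)*(2 - 147))**2)**2 = (-31 + ((1/20)*(1/3)*(-145))**2)**2 = (-31 + (-29/12)**2)**2 = (-31 + 841/144)**2 = (-3623/144)**2 = 13126129/20736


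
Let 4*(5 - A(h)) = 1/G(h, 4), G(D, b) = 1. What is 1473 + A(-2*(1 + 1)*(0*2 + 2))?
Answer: 5911/4 ≈ 1477.8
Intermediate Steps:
A(h) = 19/4 (A(h) = 5 - 1/4/1 = 5 - 1/4*1 = 5 - 1/4 = 19/4)
1473 + A(-2*(1 + 1)*(0*2 + 2)) = 1473 + 19/4 = 5911/4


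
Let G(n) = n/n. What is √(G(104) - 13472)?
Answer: I*√13471 ≈ 116.06*I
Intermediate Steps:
G(n) = 1
√(G(104) - 13472) = √(1 - 13472) = √(-13471) = I*√13471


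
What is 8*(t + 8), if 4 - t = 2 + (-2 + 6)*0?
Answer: 80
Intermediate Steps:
t = 2 (t = 4 - (2 + (-2 + 6)*0) = 4 - (2 + 4*0) = 4 - (2 + 0) = 4 - 1*2 = 4 - 2 = 2)
8*(t + 8) = 8*(2 + 8) = 8*10 = 80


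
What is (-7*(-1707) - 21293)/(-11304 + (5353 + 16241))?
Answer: -4672/5145 ≈ -0.90807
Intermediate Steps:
(-7*(-1707) - 21293)/(-11304 + (5353 + 16241)) = (11949 - 21293)/(-11304 + 21594) = -9344/10290 = -9344*1/10290 = -4672/5145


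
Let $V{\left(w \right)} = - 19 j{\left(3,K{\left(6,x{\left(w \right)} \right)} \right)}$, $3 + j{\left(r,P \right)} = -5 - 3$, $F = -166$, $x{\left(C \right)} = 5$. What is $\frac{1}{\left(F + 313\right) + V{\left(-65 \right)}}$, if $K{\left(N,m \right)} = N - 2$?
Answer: $\frac{1}{356} \approx 0.002809$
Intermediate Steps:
$K{\left(N,m \right)} = -2 + N$
$j{\left(r,P \right)} = -11$ ($j{\left(r,P \right)} = -3 - 8 = -11$)
$V{\left(w \right)} = 209$ ($V{\left(w \right)} = \left(-19\right) \left(-11\right) = 209$)
$\frac{1}{\left(F + 313\right) + V{\left(-65 \right)}} = \frac{1}{\left(-166 + 313\right) + 209} = \frac{1}{147 + 209} = \frac{1}{356}$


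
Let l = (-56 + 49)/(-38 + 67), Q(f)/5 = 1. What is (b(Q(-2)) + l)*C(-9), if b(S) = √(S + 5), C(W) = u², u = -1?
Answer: -7/29 + √10 ≈ 2.9209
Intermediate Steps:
Q(f) = 5 (Q(f) = 5*1 = 5)
C(W) = 1 (C(W) = (-1)² = 1)
b(S) = √(5 + S)
l = -7/29 ≈ -0.24138
(b(Q(-2)) + l)*C(-9) = (√(5 + 5) - 7/29)*1 = (√10 - 7/29)*1 = (-7/29 + √10)*1 = -7/29 + √10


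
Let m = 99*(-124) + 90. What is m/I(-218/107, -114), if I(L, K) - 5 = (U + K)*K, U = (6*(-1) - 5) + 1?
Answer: -12186/14141 ≈ -0.86175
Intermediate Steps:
U = -10 (U = (-6 - 5) + 1 = -11 + 1 = -10)
m = -12186 (m = -12276 + 90 = -12186)
I(L, K) = 5 + K*(-10 + K) (I(L, K) = 5 + (-10 + K)*K = 5 + K*(-10 + K))
m/I(-218/107, -114) = -12186/(5 + (-114)² - 10*(-114)) = -12186/(5 + 12996 + 1140) = -12186/14141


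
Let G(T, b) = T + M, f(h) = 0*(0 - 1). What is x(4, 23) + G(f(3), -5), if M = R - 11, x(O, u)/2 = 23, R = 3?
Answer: 38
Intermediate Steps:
f(h) = 0 (f(h) = 0*(-1) = 0)
x(O, u) = 46 (x(O, u) = 2*23 = 46)
M = -8 (M = 3 - 11 = -8)
G(T, b) = -8 + T (G(T, b) = T - 8 = -8 + T)
x(4, 23) + G(f(3), -5) = 46 + (-8 + 0) = 46 - 8 = 38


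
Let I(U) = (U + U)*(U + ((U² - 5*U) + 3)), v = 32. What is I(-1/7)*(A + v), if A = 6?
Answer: -13376/343 ≈ -38.997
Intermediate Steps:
I(U) = 2*U*(3 + U² - 4*U) (I(U) = (2*U)*(U + (3 + U² - 5*U)) = (2*U)*(3 + U² - 4*U) = 2*U*(3 + U² - 4*U))
I(-1/7)*(A + v) = (2*(-1/7)*(3 + (-1/7)² - (-4)/7))*(6 + 32) = (2*(-1*⅐)*(3 + (-1*⅐)² - (-4)/7))*38 = (2*(-⅐)*(3 + (-⅐)² - 4*(-⅐)))*38 = (2*(-⅐)*(3 + 1/49 + 4/7))*38 = (2*(-⅐)*(176/49))*38 = -352/343*38 = -13376/343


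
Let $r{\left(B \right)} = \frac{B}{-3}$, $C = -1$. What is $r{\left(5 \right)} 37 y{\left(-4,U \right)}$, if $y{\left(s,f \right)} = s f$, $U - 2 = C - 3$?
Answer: $- \frac{1480}{3} \approx -493.33$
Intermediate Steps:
$r{\left(B \right)} = - \frac{B}{3}$ ($r{\left(B \right)} = B \left(- \frac{1}{3}\right) = - \frac{B}{3}$)
$U = -2$ ($U = 2 - 4 = -2$)
$y{\left(s,f \right)} = f s$
$r{\left(5 \right)} 37 y{\left(-4,U \right)} = \left(- \frac{1}{3}\right) 5 \cdot 37 \left(\left(-2\right) \left(-4\right)\right) = \left(- \frac{5}{3}\right) 37 \cdot 8 = \left(- \frac{185}{3}\right) 8 = - \frac{1480}{3}$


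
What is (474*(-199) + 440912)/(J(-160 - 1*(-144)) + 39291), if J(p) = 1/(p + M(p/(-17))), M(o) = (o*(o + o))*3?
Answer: 1070257568/121330319 ≈ 8.8210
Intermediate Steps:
M(o) = 6*o² (M(o) = (o*(2*o))*3 = (2*o²)*3 = 6*o²)
J(p) = 1/(p + 6*p²/289) (J(p) = 1/(p + 6*(p/(-17))²) = 1/(p + 6*(p*(-1/17))²) = 1/(p + 6*(-p/17)²) = 1/(p + 6*(p²/289)) = 1/(p + 6*p²/289))
(474*(-199) + 440912)/(J(-160 - 1*(-144)) + 39291) = (474*(-199) + 440912)/(289/((-160 - 1*(-144))*(289 + 6*(-160 - 1*(-144)))) + 39291) = (-94326 + 440912)/(289/((-160 + 144)*(289 + 6*(-160 + 144))) + 39291) = 346586/(289/(-16*(289 + 6*(-16))) + 39291) = 346586/(289*(-1/16)/(289 - 96) + 39291) = 346586/(289*(-1/16)/193 + 39291) = 346586/(289*(-1/16)*(1/193) + 39291) = 346586/(-289/3088 + 39291) = 346586/(121330319/3088) = 346586*(3088/121330319) = 1070257568/121330319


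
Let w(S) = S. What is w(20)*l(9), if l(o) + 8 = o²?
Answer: 1460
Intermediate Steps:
l(o) = -8 + o²
w(20)*l(9) = 20*(-8 + 9²) = 20*(-8 + 81) = 20*73 = 1460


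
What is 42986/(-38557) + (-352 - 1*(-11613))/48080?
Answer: -1632576503/1853820560 ≈ -0.88066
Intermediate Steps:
42986/(-38557) + (-352 - 1*(-11613))/48080 = 42986*(-1/38557) + (-352 + 11613)*(1/48080) = -42986/38557 + 11261*(1/48080) = -42986/38557 + 11261/48080 = -1632576503/1853820560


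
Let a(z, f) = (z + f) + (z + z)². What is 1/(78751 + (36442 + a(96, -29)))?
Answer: 1/152124 ≈ 6.5736e-6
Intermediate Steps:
a(z, f) = f + z + 4*z² (a(z, f) = (f + z) + (2*z)² = (f + z) + 4*z² = f + z + 4*z²)
1/(78751 + (36442 + a(96, -29))) = 1/(78751 + (36442 + (-29 + 96 + 4*96²))) = 1/(78751 + (36442 + (-29 + 96 + 4*9216))) = 1/(78751 + (36442 + (-29 + 96 + 36864))) = 1/(78751 + (36442 + 36931)) = 1/(78751 + 73373) = 1/152124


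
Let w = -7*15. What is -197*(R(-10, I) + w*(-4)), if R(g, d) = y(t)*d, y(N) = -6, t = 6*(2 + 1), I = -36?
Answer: -125292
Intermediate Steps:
t = 18 (t = 6*3 = 18)
w = -105
R(g, d) = -6*d
-197*(R(-10, I) + w*(-4)) = -197*(-6*(-36) - 105*(-4)) = -197*(216 + 420) = -197*636 = -125292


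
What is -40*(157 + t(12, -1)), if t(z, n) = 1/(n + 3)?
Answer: -6300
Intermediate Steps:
t(z, n) = 1/(3 + n)
-40*(157 + t(12, -1)) = -40*(157 + 1/(3 - 1)) = -40*(157 + 1/2) = -40*(157 + ½) = -40*315/2 = -6300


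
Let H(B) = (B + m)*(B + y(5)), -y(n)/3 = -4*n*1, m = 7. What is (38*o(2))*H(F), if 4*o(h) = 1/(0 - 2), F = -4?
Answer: -798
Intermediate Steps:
y(n) = 12*n (y(n) = -3*(-4*n) = -(-12)*n = 12*n)
H(B) = (7 + B)*(60 + B) (H(B) = (B + 7)*(B + 12*5) = (7 + B)*(B + 60) = (7 + B)*(60 + B))
o(h) = -⅛ (o(h) = 1/(4*(0 - 2)) = (¼)/(-2) = (¼)*(-½) = -⅛)
(38*o(2))*H(F) = (38*(-⅛))*(420 + (-4)² + 67*(-4)) = -19*(420 + 16 - 268)/4 = -19/4*168 = -798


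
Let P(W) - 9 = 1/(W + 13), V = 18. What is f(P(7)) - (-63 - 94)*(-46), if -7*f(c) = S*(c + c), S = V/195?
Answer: -16430593/2275 ≈ -7222.2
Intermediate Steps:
S = 6/65 (S = 18/195 = 18*(1/195) = 6/65 ≈ 0.092308)
P(W) = 9 + 1/(13 + W) (P(W) = 9 + 1/(W + 13) = 9 + 1/(13 + W))
f(c) = -12*c/455 (f(c) = -6*(c + c)/455 = -6*2*c/455 = -12*c/455)
f(P(7)) - (-63 - 94)*(-46) = -12*(118 + 9*7)/(455*(13 + 7)) - (-63 - 94)*(-46) = -12*(118 + 63)/(455*20) - (-157)*(-46) = -3*181/2275 - 1*7222 = -12/455*181/20 - 7222 = -543/2275 - 7222 = -16430593/2275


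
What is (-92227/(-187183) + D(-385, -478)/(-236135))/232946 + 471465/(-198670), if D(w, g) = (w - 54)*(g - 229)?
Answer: -485436163959678368583/204556985874845592310 ≈ -2.3731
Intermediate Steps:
D(w, g) = (-229 + g)*(-54 + w) (D(w, g) = (-54 + w)*(-229 + g) = (-229 + g)*(-54 + w))
(-92227/(-187183) + D(-385, -478)/(-236135))/232946 + 471465/(-198670) = (-92227/(-187183) + (12366 - 229*(-385) - 54*(-478) - 478*(-385))/(-236135))/232946 + 471465/(-198670) = (-92227*(-1/187183) + (12366 + 88165 + 25812 + 184030)*(-1/236135))*(1/232946) + 471465*(-1/198670) = (92227/187183 + 310373*(-1/236135))*(1/232946) - 94293/39734 = (92227/187183 - 310373/236135)*(1/232946) - 94293/39734 = -36318526614/44200457705*1/232946 - 94293/39734 = -18159263307/5148159910274465 - 94293/39734 = -485436163959678368583/204556985874845592310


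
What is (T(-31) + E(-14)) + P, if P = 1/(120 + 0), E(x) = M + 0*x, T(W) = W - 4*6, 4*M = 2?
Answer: -6539/120 ≈ -54.492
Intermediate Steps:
M = ½ (M = (¼)*2 = ½ ≈ 0.50000)
T(W) = -24 + W (T(W) = W - 24 = -24 + W)
E(x) = ½ (E(x) = ½ + 0*x = ½ + 0 = ½)
P = 1/120 ≈ 0.0083333
(T(-31) + E(-14)) + P = ((-24 - 31) + ½) + 1/120 = (-55 + ½) + 1/120 = -109/2 + 1/120 = -6539/120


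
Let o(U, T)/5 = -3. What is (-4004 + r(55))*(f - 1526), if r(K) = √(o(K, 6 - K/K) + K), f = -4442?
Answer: 23895872 - 11936*√10 ≈ 2.3858e+7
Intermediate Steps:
o(U, T) = -15 (o(U, T) = 5*(-3) = -15)
r(K) = √(-15 + K)
(-4004 + r(55))*(f - 1526) = (-4004 + √(-15 + 55))*(-4442 - 1526) = (-4004 + √40)*(-5968) = (-4004 + 2*√10)*(-5968) = 23895872 - 11936*√10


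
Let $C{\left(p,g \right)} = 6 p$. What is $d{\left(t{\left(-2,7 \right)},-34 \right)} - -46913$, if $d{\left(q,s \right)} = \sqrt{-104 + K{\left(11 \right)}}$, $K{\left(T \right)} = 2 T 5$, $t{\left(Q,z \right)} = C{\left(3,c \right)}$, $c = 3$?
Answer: $46913 + \sqrt{6} \approx 46915.0$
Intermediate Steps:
$t{\left(Q,z \right)} = 18$ ($t{\left(Q,z \right)} = 6 \cdot 3 = 18$)
$K{\left(T \right)} = 10 T$
$d{\left(q,s \right)} = \sqrt{6}$ ($d{\left(q,s \right)} = \sqrt{-104 + 10 \cdot 11} = \sqrt{-104 + 110} = \sqrt{6}$)
$d{\left(t{\left(-2,7 \right)},-34 \right)} - -46913 = \sqrt{6} - -46913 = \sqrt{6} + 46913 = 46913 + \sqrt{6}$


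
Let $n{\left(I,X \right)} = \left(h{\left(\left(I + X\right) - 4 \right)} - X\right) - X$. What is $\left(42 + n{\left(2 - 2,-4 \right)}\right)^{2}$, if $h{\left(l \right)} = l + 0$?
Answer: $1764$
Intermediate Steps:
$h{\left(l \right)} = l$
$n{\left(I,X \right)} = -4 + I - X$ ($n{\left(I,X \right)} = \left(\left(\left(I + X\right) - 4\right) - X\right) - X = \left(\left(-4 + I + X\right) - X\right) - X = \left(-4 + I\right) - X = -4 + I - X$)
$\left(42 + n{\left(2 - 2,-4 \right)}\right)^{2} = \left(42 - 0\right)^{2} = \left(42 + \left(-4 + 0 + 4\right)\right)^{2} = \left(42 + 0\right)^{2} = 42^{2} = 1764$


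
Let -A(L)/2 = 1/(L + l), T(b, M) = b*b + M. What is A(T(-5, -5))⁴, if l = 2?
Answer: 1/14641 ≈ 6.8301e-5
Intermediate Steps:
T(b, M) = M + b² (T(b, M) = b² + M = M + b²)
A(L) = -2/(2 + L) (A(L) = -2/(L + 2) = -2/(2 + L))
A(T(-5, -5))⁴ = (-2/(2 + (-5 + (-5)²)))⁴ = (-2/(2 + (-5 + 25)))⁴ = (-2/(2 + 20))⁴ = (-2/22)⁴ = (-2*1/22)⁴ = (-1/11)⁴ = 1/14641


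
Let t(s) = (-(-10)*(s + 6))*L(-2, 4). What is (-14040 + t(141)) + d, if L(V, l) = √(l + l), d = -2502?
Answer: -16542 + 2940*√2 ≈ -12384.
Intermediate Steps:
L(V, l) = √2*√l (L(V, l) = √(2*l) = √2*√l)
t(s) = 2*√2*(60 + 10*s) (t(s) = (-(-10)*(s + 6))*(√2*√4) = (-(-10)*(6 + s))*(√2*2) = (-5*(-12 - 2*s))*(2*√2) = (60 + 10*s)*(2*√2) = 2*√2*(60 + 10*s))
(-14040 + t(141)) + d = (-14040 + 20*√2*(6 + 141)) - 2502 = (-14040 + 20*√2*147) - 2502 = (-14040 + 2940*√2) - 2502 = -16542 + 2940*√2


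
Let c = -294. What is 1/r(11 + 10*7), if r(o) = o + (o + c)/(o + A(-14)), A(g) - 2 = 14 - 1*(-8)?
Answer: 35/2764 ≈ 0.012663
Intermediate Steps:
A(g) = 24 (A(g) = 2 + (14 - 1*(-8)) = 2 + (14 + 8) = 2 + 22 = 24)
r(o) = o + (-294 + o)/(24 + o) (r(o) = o + (o - 294)/(o + 24) = o + (-294 + o)/(24 + o))
1/r(11 + 10*7) = 1/((-294 + (11 + 10*7)² + 25*(11 + 10*7))/(24 + (11 + 10*7))) = 1/((-294 + (11 + 70)² + 25*(11 + 70))/(24 + (11 + 70))) = 1/((-294 + 81² + 25*81)/(24 + 81)) = 1/((-294 + 6561 + 2025)/105) = 1/((1/105)*8292) = 1/(2764/35) = 35/2764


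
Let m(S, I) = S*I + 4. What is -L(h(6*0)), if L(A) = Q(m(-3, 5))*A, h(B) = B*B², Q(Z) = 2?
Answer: 0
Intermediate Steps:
m(S, I) = 4 + I*S (m(S, I) = I*S + 4 = 4 + I*S)
h(B) = B³
L(A) = 2*A
-L(h(6*0)) = -2*(6*0)³ = -2*0³ = -2*0 = -1*0 = 0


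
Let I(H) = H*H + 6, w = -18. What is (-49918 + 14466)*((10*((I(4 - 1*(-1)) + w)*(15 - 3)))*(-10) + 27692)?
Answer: -428685584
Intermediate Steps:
I(H) = 6 + H² (I(H) = H² + 6 = 6 + H²)
(-49918 + 14466)*((10*((I(4 - 1*(-1)) + w)*(15 - 3)))*(-10) + 27692) = (-49918 + 14466)*((10*(((6 + (4 - 1*(-1))²) - 18)*(15 - 3)))*(-10) + 27692) = -35452*((10*(((6 + (4 + 1)²) - 18)*12))*(-10) + 27692) = -35452*((10*(((6 + 5²) - 18)*12))*(-10) + 27692) = -35452*((10*(((6 + 25) - 18)*12))*(-10) + 27692) = -35452*((10*((31 - 18)*12))*(-10) + 27692) = -35452*((10*(13*12))*(-10) + 27692) = -35452*((10*156)*(-10) + 27692) = -35452*(1560*(-10) + 27692) = -35452*(-15600 + 27692) = -35452*12092 = -428685584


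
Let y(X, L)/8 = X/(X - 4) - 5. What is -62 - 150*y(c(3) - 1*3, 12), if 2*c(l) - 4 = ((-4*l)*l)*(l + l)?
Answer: 540194/113 ≈ 4780.5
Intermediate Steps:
c(l) = 2 - 4*l³ (c(l) = 2 + (((-4*l)*l)*(l + l))/2 = 2 + ((-4*l²)*(2*l))/2 = 2 + (-8*l³)/2 = 2 - 4*l³)
y(X, L) = -40 + 8*X/(-4 + X) (y(X, L) = 8*(X/(X - 4) - 5) = 8*(X/(-4 + X) - 5) = 8*(-5 + X/(-4 + X)) = -40 + 8*X/(-4 + X))
-62 - 150*y(c(3) - 1*3, 12) = -62 - 4800*(5 - ((2 - 4*3³) - 1*3))/(-4 + ((2 - 4*3³) - 1*3)) = -62 - 4800*(5 - ((2 - 4*27) - 3))/(-4 + ((2 - 4*27) - 3)) = -62 - 4800*(5 - ((2 - 108) - 3))/(-4 + ((2 - 108) - 3)) = -62 - 4800*(5 - (-106 - 3))/(-4 + (-106 - 3)) = -62 - 4800*(5 - 1*(-109))/(-4 - 109) = -62 - 4800*(5 + 109)/(-113) = -62 - 4800*(-1)*114/113 = -62 - 150*(-3648/113) = -62 + 547200/113 = 540194/113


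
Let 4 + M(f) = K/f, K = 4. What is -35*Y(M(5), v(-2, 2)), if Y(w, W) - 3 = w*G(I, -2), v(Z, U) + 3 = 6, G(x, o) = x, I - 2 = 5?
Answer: 679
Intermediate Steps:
I = 7 (I = 2 + 5 = 7)
v(Z, U) = 3 (v(Z, U) = -3 + 6 = 3)
M(f) = -4 + 4/f
Y(w, W) = 3 + 7*w (Y(w, W) = 3 + w*7 = 3 + 7*w)
-35*Y(M(5), v(-2, 2)) = -35*(3 + 7*(-4 + 4/5)) = -35*(3 + 7*(-4 + 4*(⅕))) = -35*(3 + 7*(-4 + ⅘)) = -35*(3 + 7*(-16/5)) = -35*(3 - 112/5) = -35*(-97/5) = 679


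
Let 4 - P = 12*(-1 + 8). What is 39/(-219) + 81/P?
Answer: -6953/5840 ≈ -1.1906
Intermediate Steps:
P = -80 (P = 4 - 12*(-1 + 8) = 4 - 12*7 = 4 - 1*84 = 4 - 84 = -80)
39/(-219) + 81/P = 39/(-219) + 81/(-80) = 39*(-1/219) + 81*(-1/80) = -13/73 - 81/80 = -6953/5840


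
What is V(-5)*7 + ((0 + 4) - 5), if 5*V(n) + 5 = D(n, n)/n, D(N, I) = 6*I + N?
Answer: 9/5 ≈ 1.8000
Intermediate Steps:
D(N, I) = N + 6*I
V(n) = ⅖ (V(n) = -1 + ((n + 6*n)/n)/5 = -1 + ((7*n)/n)/5 = -1 + (⅕)*7 = -1 + 7/5 = ⅖)
V(-5)*7 + ((0 + 4) - 5) = (⅖)*7 + ((0 + 4) - 5) = 14/5 + (4 - 5) = 14/5 - 1 = 9/5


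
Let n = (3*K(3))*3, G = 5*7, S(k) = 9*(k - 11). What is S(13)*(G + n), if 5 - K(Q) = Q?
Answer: 954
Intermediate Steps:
S(k) = -99 + 9*k (S(k) = 9*(-11 + k) = -99 + 9*k)
K(Q) = 5 - Q
G = 35
n = 18 (n = (3*(5 - 1*3))*3 = (3*(5 - 3))*3 = (3*2)*3 = 6*3 = 18)
S(13)*(G + n) = (-99 + 9*13)*(35 + 18) = (-99 + 117)*53 = 18*53 = 954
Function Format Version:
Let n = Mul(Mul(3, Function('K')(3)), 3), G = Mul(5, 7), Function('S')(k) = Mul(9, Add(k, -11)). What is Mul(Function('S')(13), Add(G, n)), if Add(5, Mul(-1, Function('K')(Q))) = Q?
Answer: 954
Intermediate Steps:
Function('S')(k) = Add(-99, Mul(9, k)) (Function('S')(k) = Mul(9, Add(-11, k)) = Add(-99, Mul(9, k)))
Function('K')(Q) = Add(5, Mul(-1, Q))
G = 35
n = 18 (n = Mul(Mul(3, Add(5, Mul(-1, 3))), 3) = Mul(Mul(3, Add(5, -3)), 3) = Mul(Mul(3, 2), 3) = Mul(6, 3) = 18)
Mul(Function('S')(13), Add(G, n)) = Mul(Add(-99, Mul(9, 13)), Add(35, 18)) = Mul(Add(-99, 117), 53) = Mul(18, 53) = 954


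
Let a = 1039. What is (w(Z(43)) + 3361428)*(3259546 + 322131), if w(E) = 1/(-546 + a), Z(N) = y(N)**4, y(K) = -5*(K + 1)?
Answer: 5935497835476385/493 ≈ 1.2040e+13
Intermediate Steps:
y(K) = -5 - 5*K (y(K) = -5*(1 + K) = -5 - 5*K)
Z(N) = (-5 - 5*N)**4
w(E) = 1/493 (w(E) = 1/(-546 + 1039) = 1/493)
(w(Z(43)) + 3361428)*(3259546 + 322131) = (1/493 + 3361428)*(3259546 + 322131) = (1657184005/493)*3581677 = 5935497835476385/493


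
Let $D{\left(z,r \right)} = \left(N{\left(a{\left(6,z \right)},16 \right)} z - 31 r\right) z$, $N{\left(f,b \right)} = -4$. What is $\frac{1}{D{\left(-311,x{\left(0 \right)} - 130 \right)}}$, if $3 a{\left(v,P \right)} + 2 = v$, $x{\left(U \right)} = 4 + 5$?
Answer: $- \frac{1}{1553445} \approx -6.4373 \cdot 10^{-7}$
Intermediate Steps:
$x{\left(U \right)} = 9$
$a{\left(v,P \right)} = - \frac{2}{3} + \frac{v}{3}$
$D{\left(z,r \right)} = z \left(- 31 r - 4 z\right)$ ($D{\left(z,r \right)} = \left(- 4 z - 31 r\right) z = \left(- 31 r - 4 z\right) z = z \left(- 31 r - 4 z\right)$)
$\frac{1}{D{\left(-311,x{\left(0 \right)} - 130 \right)}} = \frac{1}{\left(-1\right) \left(-311\right) \left(4 \left(-311\right) + 31 \left(9 - 130\right)\right)} = \frac{1}{\left(-1\right) \left(-311\right) \left(-1244 + 31 \left(-121\right)\right)} = \frac{1}{\left(-1\right) \left(-311\right) \left(-1244 - 3751\right)} = \frac{1}{\left(-1\right) \left(-311\right) \left(-4995\right)} = \frac{1}{-1553445} = - \frac{1}{1553445}$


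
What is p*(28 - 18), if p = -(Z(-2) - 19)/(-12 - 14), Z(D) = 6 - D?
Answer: -55/13 ≈ -4.2308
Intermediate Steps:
p = -11/26 (p = -((6 - 1*(-2)) - 19)/(-12 - 14) = -((6 + 2) - 19)/(-26) = -(8 - 19)*(-1)/26 = -(-11)*(-1)/26 = -1*11/26 = -11/26 ≈ -0.42308)
p*(28 - 18) = -11*(28 - 18)/26 = -11/26*10 = -55/13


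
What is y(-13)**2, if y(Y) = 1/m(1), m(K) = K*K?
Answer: 1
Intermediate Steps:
m(K) = K**2
y(Y) = 1 (y(Y) = 1/(1**2) = 1/1 = 1)
y(-13)**2 = 1**2 = 1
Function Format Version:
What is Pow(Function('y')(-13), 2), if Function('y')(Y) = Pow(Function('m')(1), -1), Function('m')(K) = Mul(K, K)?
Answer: 1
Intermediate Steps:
Function('m')(K) = Pow(K, 2)
Function('y')(Y) = 1 (Function('y')(Y) = Pow(Pow(1, 2), -1) = Pow(1, -1) = 1)
Pow(Function('y')(-13), 2) = Pow(1, 2) = 1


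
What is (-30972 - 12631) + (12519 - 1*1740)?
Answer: -32824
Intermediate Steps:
(-30972 - 12631) + (12519 - 1*1740) = -43603 + (12519 - 1740) = -43603 + 10779 = -32824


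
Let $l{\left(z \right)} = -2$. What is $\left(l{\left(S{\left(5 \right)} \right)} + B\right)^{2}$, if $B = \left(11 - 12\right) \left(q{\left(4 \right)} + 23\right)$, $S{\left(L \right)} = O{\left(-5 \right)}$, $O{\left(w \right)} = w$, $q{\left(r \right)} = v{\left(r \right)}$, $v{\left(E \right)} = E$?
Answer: $841$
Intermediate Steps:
$q{\left(r \right)} = r$
$S{\left(L \right)} = -5$
$B = -27$ ($B = \left(11 - 12\right) \left(4 + 23\right) = \left(-1\right) 27 = -27$)
$\left(l{\left(S{\left(5 \right)} \right)} + B\right)^{2} = \left(-2 - 27\right)^{2} = \left(-29\right)^{2} = 841$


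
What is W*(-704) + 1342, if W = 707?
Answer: -496386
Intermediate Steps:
W*(-704) + 1342 = 707*(-704) + 1342 = -497728 + 1342 = -496386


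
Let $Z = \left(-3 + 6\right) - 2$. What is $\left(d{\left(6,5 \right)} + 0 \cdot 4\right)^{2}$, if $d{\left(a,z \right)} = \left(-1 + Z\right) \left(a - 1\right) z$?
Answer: $0$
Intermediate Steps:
$Z = 1$ ($Z = 3 - 2 = 1$)
$d{\left(a,z \right)} = 0$ ($d{\left(a,z \right)} = \left(-1 + 1\right) \left(a - 1\right) z = 0 \left(-1 + a\right) z = 0 z = 0$)
$\left(d{\left(6,5 \right)} + 0 \cdot 4\right)^{2} = \left(0 + 0 \cdot 4\right)^{2} = \left(0 + 0\right)^{2} = 0^{2} = 0$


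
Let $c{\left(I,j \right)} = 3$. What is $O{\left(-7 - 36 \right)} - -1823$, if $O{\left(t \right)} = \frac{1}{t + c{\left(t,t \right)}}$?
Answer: $\frac{72919}{40} \approx 1823.0$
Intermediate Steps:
$O{\left(t \right)} = \frac{1}{3 + t}$ ($O{\left(t \right)} = \frac{1}{t + 3} = \frac{1}{3 + t}$)
$O{\left(-7 - 36 \right)} - -1823 = \frac{1}{3 - 43} - -1823 = \frac{1}{3 - 43} + 1823 = \frac{1}{-40} + 1823 = - \frac{1}{40} + 1823 = \frac{72919}{40}$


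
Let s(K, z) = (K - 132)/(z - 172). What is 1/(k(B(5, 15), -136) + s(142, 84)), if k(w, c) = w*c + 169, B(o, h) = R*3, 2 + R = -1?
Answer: 44/61287 ≈ 0.00071793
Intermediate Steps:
R = -3 (R = -2 - 1 = -3)
s(K, z) = (-132 + K)/(-172 + z)
B(o, h) = -9 (B(o, h) = -3*3 = -9)
k(w, c) = 169 + c*w (k(w, c) = c*w + 169 = 169 + c*w)
1/(k(B(5, 15), -136) + s(142, 84)) = 1/((169 - 136*(-9)) + (-132 + 142)/(-172 + 84)) = 1/((169 + 1224) + 10/(-88)) = 1/(1393 - 1/88*10) = 1/(1393 - 5/44) = 1/(61287/44) = 44/61287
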